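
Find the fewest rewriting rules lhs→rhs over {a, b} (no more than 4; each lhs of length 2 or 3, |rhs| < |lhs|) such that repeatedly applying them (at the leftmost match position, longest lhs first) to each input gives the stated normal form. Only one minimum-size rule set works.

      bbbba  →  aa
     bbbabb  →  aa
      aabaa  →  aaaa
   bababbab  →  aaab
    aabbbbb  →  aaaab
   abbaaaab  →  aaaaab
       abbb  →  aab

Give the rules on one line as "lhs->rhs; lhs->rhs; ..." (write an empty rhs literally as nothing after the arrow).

  | bbbba => abba => aa
  | bbbabb => ababb => aabb => aa
  | aabaa => aaaa
  | bababbab => ababbab => aabbab => aaab

ba->a; bb->; bbb->ab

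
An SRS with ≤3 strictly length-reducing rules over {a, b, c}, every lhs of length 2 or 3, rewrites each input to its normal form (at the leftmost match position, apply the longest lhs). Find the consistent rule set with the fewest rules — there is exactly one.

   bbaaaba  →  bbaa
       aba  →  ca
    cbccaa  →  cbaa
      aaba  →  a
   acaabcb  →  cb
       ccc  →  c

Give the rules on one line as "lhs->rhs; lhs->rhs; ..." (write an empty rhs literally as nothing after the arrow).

  | bbaaaba => bbaaca => bbaa
  | aba => ca
  | cbccaa => cbaa
  | aaba => aca => a

ab->c; ac->; cc->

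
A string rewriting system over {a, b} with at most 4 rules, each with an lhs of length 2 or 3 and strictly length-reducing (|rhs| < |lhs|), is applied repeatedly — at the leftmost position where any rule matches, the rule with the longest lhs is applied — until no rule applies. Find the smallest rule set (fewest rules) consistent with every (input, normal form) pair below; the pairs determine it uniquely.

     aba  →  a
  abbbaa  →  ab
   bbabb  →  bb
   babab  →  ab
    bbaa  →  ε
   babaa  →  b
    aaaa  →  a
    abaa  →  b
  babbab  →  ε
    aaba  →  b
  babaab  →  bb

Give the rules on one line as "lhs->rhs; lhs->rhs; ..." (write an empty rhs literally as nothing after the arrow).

aa->b; ba->; bab->

  | aba => a
  | abbbaa => abba => ab
  | bbabb => bb
  | babab => ab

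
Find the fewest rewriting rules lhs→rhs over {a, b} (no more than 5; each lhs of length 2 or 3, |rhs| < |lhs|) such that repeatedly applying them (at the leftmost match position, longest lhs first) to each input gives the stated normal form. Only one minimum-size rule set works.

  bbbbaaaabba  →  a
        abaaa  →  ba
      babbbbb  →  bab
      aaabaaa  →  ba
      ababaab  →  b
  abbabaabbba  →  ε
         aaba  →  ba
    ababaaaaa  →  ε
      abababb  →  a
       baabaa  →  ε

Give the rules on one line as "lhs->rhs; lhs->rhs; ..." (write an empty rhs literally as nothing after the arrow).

  | bbbbaaaabba => bbaaaabba => aaaaabba => aaabba => abba => aaa => a
  | abaaa => aaba => ba
  | babbbbb => babbb => bab
  | aaabaaa => abaaa => aaba => ba

aa->; baa->ab; bb->a; bbb->b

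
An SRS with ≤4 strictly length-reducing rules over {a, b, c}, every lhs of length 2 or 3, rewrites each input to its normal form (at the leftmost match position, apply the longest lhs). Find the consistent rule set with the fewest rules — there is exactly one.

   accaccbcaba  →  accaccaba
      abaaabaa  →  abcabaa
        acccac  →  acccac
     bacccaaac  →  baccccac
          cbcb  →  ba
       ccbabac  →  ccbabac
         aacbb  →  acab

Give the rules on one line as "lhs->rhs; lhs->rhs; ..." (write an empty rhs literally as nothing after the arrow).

  | accaccbcaba => accacaaaba => accaccaba
  | abaaabaa => abcabaa
  | acccac
  | bacccaaac => baccccac

aaa->ca; aab->ba; acb->ca; cbc->aa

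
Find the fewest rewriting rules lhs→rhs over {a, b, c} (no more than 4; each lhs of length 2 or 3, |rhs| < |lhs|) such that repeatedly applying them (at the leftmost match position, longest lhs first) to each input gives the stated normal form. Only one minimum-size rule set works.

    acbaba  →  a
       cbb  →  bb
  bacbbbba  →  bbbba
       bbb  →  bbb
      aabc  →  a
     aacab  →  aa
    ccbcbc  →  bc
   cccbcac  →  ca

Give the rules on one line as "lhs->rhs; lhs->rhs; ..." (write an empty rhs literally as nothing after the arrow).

ab->; ac->a; cb->b; cc->a

  | acbaba => ababa => aba => a
  | cbb => bb
  | bacbbbba => babbbba => bbbba
  | bbb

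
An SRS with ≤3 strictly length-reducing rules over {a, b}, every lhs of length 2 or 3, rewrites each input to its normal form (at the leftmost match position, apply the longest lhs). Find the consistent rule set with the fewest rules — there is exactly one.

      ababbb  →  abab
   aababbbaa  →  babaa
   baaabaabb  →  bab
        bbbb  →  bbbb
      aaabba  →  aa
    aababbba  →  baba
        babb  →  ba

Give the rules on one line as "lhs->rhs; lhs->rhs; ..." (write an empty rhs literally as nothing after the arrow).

  | ababbb => abab
  | aababbbaa => babbbaa => babaa
  | baaabaabb => babaabb => babbb => bab
  | bbbb

aab->b; abb->a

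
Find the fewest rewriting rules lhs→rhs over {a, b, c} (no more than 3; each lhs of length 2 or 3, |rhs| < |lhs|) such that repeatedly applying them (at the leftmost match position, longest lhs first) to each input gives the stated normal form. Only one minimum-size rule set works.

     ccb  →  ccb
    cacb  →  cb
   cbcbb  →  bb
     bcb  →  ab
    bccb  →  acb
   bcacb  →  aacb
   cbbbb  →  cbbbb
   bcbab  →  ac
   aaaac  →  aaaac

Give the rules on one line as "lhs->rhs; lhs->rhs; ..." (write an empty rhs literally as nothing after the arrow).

  | ccb
  | cacb => cb
  | cbcbb => cabb => bb
  | bcb => ab

bab->c; bc->a; ca->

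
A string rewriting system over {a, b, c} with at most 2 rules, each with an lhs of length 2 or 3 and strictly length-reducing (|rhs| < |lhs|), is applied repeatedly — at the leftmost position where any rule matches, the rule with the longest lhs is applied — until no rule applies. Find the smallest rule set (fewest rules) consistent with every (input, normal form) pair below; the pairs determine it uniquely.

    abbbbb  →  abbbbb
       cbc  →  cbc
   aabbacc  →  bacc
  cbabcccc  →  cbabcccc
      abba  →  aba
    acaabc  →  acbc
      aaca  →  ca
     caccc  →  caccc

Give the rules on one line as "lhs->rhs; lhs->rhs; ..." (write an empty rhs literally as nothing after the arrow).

aa->; bba->ba

  | abbbbb
  | cbc
  | aabbacc => bbacc => bacc
  | cbabcccc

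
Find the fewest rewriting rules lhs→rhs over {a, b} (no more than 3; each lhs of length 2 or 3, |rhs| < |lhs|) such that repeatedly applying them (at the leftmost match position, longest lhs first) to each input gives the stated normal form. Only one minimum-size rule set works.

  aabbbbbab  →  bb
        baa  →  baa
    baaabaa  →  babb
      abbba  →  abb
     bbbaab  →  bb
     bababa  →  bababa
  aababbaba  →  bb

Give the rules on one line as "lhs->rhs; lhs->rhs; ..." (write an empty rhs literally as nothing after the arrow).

aab->bb; bba->bb; bbb->bb

  | aabbbbbab => bbbbbbab => bbbbbab => bbbbab => bbbab => bbab => bbb => bb
  | baa
  | baaabaa => babbaa => babba => babb
  | abbba => abba => abb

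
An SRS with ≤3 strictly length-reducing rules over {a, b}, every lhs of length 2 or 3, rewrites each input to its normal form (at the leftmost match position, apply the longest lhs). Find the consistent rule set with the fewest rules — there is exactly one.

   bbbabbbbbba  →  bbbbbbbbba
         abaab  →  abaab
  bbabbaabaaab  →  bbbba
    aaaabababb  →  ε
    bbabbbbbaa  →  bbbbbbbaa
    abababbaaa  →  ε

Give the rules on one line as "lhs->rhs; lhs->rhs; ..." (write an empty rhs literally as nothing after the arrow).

  | bbbabbbbbba => bbbbbbbbba
  | abaab
  | bbabbaabaaab => bbbbaabaaab => bbbbaabb => bbbba
  | aaaabababb => abababb => abbabb => abb => ε

aaa->; abb->; bab->bb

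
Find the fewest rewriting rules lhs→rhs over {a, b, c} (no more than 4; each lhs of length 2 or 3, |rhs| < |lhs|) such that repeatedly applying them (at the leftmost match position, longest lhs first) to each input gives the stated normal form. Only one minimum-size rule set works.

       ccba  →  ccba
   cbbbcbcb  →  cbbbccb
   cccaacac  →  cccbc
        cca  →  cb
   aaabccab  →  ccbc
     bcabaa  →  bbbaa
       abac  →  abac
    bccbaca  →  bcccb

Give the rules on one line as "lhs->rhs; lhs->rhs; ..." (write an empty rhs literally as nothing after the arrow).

aaa->cc; bab->cb; bcb->bc; ca->b

  | ccba
  | cbbbcbcb => cbbbccb
  | cccaacac => ccbacac => ccbabc => cccbc
  | cca => cb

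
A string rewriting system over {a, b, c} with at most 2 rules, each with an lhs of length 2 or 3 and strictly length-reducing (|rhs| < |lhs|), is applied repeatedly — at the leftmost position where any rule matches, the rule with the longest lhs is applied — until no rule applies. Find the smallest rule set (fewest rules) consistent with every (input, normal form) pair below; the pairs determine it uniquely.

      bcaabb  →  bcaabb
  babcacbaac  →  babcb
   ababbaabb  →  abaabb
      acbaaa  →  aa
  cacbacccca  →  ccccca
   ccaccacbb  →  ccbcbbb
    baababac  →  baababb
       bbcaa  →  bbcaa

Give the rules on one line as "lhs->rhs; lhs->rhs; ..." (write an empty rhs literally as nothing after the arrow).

  | bcaabb
  | babcacbaac => babcbbaac => babcac => babcb
  | ababbaabb => abaabb
  | acbaaa => bbaaa => aa

ac->b; bba->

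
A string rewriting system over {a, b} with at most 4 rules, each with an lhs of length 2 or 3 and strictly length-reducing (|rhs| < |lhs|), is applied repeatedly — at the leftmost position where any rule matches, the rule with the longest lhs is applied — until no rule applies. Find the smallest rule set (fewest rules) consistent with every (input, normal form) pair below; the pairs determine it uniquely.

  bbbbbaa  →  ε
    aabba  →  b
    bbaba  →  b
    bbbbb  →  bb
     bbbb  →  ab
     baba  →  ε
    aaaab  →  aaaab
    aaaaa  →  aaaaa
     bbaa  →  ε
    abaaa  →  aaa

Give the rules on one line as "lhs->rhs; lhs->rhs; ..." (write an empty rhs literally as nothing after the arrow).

  | bbbbbaa => abbaa => bbaa => ba => ε
  | aabba => abba => bba => b
  | bbaba => bba => b
  | bbbbb => abb => bb

abb->bb; ba->; bbb->a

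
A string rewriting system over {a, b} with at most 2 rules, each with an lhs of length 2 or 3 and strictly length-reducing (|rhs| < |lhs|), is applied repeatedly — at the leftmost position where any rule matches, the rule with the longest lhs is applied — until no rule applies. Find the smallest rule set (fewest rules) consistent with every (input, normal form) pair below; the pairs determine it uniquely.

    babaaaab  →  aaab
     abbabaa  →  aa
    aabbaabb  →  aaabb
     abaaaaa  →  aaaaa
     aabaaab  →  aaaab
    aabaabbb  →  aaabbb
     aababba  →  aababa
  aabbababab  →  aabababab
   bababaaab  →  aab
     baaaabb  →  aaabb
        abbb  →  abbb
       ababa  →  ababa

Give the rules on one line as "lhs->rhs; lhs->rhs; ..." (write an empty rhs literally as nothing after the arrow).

  | babaaaab => baaaab => aaab
  | abbabaa => ababaa => abaa => aa
  | aabbaabb => aabaabb => aaabb
  | abaaaaa => aaaaa

baa->a; bba->ba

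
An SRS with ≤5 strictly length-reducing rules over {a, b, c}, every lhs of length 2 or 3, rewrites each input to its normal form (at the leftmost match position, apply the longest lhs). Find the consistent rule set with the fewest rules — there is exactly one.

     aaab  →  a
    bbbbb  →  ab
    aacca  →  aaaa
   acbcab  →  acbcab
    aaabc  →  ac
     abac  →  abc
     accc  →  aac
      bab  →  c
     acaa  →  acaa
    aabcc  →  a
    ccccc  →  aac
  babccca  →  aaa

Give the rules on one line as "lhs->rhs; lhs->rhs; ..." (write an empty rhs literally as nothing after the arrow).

aab->; ba->b; bb->c; cc->a

  | aaab => a
  | bbbbb => cbbb => ccb => ab
  | aacca => aaaa
  | acbcab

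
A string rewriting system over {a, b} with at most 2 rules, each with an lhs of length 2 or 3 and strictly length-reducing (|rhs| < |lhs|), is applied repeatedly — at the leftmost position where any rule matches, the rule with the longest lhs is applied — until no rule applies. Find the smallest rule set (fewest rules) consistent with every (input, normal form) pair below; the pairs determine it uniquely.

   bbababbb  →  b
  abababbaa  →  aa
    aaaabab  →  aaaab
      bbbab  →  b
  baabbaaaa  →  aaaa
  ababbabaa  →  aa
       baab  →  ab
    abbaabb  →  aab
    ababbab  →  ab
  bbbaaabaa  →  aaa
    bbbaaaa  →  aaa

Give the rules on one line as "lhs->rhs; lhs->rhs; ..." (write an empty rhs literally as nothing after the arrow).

ba->; bb->b

  | bbababbb => bababbb => babbb => bbb => bb => b
  | abababbaa => ababbaa => abbaa => abaa => aa
  | aaaabab => aaaab
  | bbbab => bbab => bab => b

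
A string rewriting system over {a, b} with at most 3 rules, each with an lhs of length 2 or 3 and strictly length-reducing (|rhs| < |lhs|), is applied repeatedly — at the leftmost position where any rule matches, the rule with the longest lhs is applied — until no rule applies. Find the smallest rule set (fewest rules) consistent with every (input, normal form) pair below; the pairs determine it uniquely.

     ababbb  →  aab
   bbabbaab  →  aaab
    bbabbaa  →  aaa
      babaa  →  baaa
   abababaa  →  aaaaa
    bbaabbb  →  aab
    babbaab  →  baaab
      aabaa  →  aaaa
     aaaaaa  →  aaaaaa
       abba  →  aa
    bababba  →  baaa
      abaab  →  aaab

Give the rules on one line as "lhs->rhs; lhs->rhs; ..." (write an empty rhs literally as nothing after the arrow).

aba->aa; bb->

  | ababbb => aabbb => aab
  | bbabbaab => abbaab => aaab
  | bbabbaa => abbaa => aaa
  | babaa => baaa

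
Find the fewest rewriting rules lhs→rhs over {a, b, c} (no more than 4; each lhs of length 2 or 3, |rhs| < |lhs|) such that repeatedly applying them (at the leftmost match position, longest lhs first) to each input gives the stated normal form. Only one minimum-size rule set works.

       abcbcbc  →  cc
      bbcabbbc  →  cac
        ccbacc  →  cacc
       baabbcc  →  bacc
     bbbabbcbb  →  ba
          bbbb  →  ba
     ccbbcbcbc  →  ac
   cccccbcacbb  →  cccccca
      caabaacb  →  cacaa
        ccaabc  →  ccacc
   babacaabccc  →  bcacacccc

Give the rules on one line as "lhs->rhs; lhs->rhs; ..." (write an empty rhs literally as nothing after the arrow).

ab->c; bb->c; cb->; cbb->ba

  | abcbcbc => ccbcbc => ccbc => cc
  | bbcabbbc => ccabbbc => cccbbc => ccbac => cac
  | ccbacc => cacc
  | baabbcc => bacbcc => bacc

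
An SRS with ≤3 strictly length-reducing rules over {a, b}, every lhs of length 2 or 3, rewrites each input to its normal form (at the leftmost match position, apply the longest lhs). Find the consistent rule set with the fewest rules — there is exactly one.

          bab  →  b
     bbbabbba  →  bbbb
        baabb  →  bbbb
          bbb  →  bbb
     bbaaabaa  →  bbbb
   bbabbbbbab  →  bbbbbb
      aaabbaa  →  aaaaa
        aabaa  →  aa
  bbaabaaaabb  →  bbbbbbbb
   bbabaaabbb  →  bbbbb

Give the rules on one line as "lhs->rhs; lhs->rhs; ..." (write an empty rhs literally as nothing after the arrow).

  | bab => b
  | bbbabbba => bbbbba => bbbb
  | baabb => bbbb
  | bbb

abb->a; ba->; baa->bb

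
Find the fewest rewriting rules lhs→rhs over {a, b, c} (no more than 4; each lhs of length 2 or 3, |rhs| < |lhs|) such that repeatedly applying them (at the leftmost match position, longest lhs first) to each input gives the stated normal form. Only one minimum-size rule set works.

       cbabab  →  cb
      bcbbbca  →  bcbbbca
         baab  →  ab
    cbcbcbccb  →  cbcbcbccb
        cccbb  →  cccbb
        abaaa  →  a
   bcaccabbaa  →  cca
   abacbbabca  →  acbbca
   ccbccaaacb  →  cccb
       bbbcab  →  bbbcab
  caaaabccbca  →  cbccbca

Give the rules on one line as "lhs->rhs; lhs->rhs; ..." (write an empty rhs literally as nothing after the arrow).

  | cbabab => cbab => cb
  | bcbbbca
  | baab => ab
  | cbcbcbccb

aa->; ba->; cac->ac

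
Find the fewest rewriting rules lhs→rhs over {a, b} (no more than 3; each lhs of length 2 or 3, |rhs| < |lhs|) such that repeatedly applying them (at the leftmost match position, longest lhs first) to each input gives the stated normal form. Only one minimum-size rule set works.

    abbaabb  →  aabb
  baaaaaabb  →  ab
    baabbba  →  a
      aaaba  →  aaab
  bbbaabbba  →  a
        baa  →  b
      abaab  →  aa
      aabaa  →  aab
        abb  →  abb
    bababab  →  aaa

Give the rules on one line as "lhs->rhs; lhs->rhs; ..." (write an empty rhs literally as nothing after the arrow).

ba->b; bab->a; bba->

  | abbaabb => aabb
  | baaaaaabb => baaaaabb => baaaabb => baaabb => baabb => babb => ab
  | baabbba => babbba => abba => a
  | aaaba => aaab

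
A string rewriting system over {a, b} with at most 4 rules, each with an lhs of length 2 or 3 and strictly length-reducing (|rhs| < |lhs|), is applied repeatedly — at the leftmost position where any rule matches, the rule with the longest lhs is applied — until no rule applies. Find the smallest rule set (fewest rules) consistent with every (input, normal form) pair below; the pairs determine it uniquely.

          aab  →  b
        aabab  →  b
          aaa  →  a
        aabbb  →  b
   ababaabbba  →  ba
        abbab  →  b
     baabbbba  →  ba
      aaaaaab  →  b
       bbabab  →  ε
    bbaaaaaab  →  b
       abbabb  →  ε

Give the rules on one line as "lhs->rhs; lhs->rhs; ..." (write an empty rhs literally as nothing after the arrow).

  | aab => b
  | aabab => bab => b
  | aaa => a
  | aabbb => bbb => b

aa->; ab->; bb->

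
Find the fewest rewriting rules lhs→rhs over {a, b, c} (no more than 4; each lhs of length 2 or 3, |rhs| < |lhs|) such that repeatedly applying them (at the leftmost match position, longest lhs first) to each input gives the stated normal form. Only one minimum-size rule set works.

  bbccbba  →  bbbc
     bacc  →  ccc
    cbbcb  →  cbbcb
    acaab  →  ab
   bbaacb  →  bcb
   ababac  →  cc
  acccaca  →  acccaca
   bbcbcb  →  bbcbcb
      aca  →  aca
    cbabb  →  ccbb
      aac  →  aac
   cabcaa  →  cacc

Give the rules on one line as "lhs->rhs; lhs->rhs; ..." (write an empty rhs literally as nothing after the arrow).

acb->b; ba->c; bcc->b; caa->ac

  | bbccbba => bbbba => bbbc
  | bacc => ccc
  | cbbcb
  | acaab => aacb => ab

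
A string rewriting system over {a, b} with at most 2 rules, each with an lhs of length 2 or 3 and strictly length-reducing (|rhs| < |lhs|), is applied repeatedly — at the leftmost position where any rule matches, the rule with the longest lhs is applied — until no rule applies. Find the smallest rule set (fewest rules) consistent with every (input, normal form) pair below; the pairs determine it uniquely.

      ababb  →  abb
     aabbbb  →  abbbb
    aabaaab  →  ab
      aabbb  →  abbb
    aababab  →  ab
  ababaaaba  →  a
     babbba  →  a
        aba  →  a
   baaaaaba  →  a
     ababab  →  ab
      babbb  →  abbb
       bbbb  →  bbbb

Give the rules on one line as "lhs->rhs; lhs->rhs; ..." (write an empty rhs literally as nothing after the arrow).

aa->a; ba->a

  | ababb => aabb => abb
  | aabbbb => abbbb
  | aabaaab => abaaab => aaaab => aaab => aab => ab
  | aabbb => abbb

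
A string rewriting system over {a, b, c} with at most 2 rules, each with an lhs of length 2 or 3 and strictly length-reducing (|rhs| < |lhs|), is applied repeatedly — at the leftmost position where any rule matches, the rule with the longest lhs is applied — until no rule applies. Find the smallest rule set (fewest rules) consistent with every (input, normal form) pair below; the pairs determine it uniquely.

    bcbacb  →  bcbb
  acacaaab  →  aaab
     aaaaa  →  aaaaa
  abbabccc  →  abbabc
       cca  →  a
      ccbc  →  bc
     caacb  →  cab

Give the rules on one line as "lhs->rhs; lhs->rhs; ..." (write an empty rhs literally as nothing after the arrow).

  | bcbacb => bcbb
  | acacaaab => acaaab => aaab
  | aaaaa
  | abbabccc => abbabc

ac->; cc->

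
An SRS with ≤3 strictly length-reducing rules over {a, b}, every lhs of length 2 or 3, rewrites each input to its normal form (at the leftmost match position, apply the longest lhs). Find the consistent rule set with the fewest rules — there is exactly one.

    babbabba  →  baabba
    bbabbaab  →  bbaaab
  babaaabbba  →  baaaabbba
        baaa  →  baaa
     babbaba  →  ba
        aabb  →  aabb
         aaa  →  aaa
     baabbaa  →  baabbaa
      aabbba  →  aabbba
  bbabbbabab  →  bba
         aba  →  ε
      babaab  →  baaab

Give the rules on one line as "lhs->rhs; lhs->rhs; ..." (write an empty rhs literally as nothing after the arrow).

  | babbabba => bababba => baabba
  | bbabbaab => bbabaab => bbaaab
  | babaaabbba => baaaabbba
  | baaa

aba->; bab->ba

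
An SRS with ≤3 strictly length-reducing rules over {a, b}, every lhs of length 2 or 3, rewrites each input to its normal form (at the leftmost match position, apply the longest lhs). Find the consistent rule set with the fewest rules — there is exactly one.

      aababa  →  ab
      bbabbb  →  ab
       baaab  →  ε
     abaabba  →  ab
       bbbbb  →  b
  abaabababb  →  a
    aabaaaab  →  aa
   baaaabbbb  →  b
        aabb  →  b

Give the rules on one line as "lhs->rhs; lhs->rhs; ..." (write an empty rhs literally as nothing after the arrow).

aab->; ba->b; bb->

  | aababa => aba => ab
  | bbabbb => abbb => ab
  | baaab => baab => bab => bb => ε
  | abaabba => ababba => abbba => aba => ab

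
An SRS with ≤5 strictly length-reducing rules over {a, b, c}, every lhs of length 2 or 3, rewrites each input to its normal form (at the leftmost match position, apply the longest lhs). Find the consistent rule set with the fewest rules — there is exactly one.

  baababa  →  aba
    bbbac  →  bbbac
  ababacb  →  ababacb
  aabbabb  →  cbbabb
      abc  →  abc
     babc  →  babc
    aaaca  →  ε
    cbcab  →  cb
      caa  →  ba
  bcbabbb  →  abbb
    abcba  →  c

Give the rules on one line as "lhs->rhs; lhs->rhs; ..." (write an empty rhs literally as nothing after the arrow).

aa->c; bca->; bcb->; ca->b

  | baababa => bcbaba => aba
  | bbbac
  | ababacb
  | aabbabb => cbbabb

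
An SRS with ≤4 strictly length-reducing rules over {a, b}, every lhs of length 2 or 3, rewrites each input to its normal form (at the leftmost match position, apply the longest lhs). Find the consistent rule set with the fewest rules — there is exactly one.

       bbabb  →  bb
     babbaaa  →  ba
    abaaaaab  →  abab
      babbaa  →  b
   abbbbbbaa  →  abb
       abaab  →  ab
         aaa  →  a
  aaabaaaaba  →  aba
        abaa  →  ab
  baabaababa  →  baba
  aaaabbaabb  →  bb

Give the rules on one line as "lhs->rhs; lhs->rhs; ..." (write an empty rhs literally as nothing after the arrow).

  | bbabb => bb
  | babbaaa => baaa => ba
  | abaaaaab => abaaab => abab
  | babbaa => baa => b

aa->; aab->; bba->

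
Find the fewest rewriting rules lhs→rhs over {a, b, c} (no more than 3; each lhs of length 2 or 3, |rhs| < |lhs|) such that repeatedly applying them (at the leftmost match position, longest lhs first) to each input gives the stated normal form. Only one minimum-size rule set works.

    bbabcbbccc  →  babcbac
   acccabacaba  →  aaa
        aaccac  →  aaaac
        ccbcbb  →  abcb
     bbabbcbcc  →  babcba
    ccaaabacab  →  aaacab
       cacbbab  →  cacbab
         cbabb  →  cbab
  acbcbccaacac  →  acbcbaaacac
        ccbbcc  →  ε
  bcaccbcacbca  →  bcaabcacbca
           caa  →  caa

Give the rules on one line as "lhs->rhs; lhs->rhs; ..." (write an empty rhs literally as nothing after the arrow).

  | bbabcbbccc => babcbbccc => babcbccc => babcbac
  | acccabacaba => aacabacaba => aaccaba => aaaaba => aaa
  | aaccac => aaaac
  | ccbcbb => abcbb => abcb

aba->; bb->b; cc->a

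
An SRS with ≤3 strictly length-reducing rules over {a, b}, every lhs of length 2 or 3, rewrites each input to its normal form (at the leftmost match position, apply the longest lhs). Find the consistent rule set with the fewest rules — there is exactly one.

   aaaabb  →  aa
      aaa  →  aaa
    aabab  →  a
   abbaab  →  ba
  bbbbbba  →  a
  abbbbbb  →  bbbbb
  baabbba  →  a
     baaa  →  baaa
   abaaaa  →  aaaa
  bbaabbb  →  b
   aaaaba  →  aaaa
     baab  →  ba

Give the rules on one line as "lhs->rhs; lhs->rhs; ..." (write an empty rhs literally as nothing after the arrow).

ab->; bba->a

  | aaaabb => aaab => aa
  | aaa
  | aabab => aab => a
  | abbaab => baab => ba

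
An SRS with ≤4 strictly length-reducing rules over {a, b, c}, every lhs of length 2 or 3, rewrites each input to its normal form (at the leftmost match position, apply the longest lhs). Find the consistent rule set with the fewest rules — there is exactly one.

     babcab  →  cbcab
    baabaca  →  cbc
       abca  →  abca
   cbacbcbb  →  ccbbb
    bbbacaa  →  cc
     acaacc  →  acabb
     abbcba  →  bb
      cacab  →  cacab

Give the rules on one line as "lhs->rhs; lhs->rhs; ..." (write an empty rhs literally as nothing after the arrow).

acc->bb; ba->c; bcb->ab; cca->cb

  | babcab => cbcab
  | baabaca => cabaca => cacca => cbba => cbc
  | abca
  | cbacbcbb => cccbcbb => cccabb => ccbbb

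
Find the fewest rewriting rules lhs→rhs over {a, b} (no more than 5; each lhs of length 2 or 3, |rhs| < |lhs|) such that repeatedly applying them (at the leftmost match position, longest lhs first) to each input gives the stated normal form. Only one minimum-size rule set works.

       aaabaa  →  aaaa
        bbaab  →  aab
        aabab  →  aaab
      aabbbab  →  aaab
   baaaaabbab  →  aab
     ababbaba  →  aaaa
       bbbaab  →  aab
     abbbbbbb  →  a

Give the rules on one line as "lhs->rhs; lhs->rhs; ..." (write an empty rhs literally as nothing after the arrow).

  | aaabaa => aaaba => aaaa
  | bbaab => aab
  | aabab => aaab
  | aabbbab => aabbab => aaab

ba->a; baa->ba; bb->; bbb->bb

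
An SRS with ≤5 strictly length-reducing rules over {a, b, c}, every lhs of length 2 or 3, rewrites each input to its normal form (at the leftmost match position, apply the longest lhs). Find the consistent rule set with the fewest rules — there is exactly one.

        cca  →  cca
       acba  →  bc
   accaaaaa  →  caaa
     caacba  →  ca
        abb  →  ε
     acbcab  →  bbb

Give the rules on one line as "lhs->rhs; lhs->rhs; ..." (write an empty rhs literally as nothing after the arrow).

  | cca
  | acba => bba => bc
  | accaaaaa => bcaaaaa => baaaa => caaa
  | caacba => cabba => ca

abb->; ac->b; ba->c; bca->b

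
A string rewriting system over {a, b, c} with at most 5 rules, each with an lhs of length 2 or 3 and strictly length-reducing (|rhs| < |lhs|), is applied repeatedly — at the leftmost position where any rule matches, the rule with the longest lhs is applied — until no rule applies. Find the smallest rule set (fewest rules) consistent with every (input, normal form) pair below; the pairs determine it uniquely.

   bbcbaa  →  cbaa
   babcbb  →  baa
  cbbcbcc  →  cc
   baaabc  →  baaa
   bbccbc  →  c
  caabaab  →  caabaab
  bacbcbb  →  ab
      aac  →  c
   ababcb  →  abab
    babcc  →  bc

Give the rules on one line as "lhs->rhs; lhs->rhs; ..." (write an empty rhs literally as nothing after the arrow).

  | bbcbaa => acbaa => cbaa
  | babcbb => babb => baa
  | cbbcbcc => cacbcc => ccbcc => cc
  | baaabc => baaa

abc->a; ac->c; bb->a; cbc->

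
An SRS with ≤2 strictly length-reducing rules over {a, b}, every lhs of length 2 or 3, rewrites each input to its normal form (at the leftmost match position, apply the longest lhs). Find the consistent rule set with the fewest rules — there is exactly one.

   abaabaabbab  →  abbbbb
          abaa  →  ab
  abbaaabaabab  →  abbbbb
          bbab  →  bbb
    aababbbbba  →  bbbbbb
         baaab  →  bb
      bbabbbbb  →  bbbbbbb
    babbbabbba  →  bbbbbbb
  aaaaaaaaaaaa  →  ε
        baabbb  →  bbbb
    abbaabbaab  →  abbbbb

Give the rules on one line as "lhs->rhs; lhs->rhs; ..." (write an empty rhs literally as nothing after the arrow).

aa->; ba->b

  | abaabaabbab => ababaabbab => abbaabbab => abbabbab => abbbbab => abbbbb
  | abaa => aba => ab
  | abbaaabaabab => abbaabaabab => abbabaabab => abbbaabab => abbbabab => abbbbab => abbbbb
  | bbab => bbb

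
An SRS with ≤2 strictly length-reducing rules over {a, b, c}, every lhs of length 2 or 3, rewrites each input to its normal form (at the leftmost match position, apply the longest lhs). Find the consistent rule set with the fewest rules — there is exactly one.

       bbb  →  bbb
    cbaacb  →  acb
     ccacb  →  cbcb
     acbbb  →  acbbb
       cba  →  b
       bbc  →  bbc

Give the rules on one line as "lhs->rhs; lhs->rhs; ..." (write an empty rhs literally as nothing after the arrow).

  | bbb
  | cbaacb => caacb => bacb => acb
  | ccacb => cbcb
  | acbbb

ba->a; ca->b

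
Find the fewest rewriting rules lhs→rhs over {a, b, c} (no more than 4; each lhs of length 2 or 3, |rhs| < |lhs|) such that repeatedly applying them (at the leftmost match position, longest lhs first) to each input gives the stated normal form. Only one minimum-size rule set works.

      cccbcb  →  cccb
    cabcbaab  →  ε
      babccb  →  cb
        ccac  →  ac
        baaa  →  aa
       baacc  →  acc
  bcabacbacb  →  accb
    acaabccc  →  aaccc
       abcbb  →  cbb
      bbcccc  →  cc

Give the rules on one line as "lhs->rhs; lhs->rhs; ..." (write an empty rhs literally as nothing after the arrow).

  | cccbcb => cccb
  | cabcbaab => abcbaab => cbaab => cab => ab => ε
  | babccb => bccb => cb
  | ccac => cac => ac

ab->; ba->; bc->; ca->a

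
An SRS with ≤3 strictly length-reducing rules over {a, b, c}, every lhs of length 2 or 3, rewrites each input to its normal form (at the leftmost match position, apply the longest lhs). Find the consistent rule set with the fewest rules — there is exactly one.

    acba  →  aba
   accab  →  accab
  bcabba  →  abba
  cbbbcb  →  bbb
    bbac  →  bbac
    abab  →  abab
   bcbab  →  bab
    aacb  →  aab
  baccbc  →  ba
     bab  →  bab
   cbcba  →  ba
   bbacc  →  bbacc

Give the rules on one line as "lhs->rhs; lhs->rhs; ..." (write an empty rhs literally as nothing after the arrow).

  | acba => aba
  | accab
  | bcabba => abba
  | cbbbcb => bbbcb => bbb

bc->; cb->b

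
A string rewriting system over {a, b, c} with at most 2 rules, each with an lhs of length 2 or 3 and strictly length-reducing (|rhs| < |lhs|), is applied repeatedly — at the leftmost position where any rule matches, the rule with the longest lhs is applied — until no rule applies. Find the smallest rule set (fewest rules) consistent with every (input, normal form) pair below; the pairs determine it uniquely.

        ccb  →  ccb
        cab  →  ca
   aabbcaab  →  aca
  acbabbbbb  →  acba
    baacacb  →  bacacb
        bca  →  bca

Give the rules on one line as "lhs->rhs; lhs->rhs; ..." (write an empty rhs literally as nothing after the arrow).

  | ccb
  | cab => ca
  | aabbcaab => abbcaab => abcaab => acaab => acab => aca
  | acbabbbbb => acbabbbb => acbabbb => acbabb => acbab => acba

aa->a; ab->a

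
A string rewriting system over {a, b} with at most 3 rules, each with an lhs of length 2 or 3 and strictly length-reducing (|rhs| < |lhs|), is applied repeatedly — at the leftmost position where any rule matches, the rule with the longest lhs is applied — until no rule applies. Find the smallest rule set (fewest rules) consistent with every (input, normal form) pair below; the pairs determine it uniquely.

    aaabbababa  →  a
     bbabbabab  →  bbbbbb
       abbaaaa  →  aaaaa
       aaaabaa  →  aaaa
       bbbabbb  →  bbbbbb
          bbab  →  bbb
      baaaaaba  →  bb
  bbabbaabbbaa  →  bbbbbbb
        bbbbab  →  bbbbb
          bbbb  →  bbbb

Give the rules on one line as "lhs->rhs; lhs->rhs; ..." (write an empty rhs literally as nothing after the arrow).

aab->; abb->a; ba->b

  | aaabbababa => abababa => abbaba => aaba => a
  | bbabbabab => bbbbabab => bbbbbab => bbbbbb
  | abbaaaa => aaaaa
  | aaaabaa => aaaa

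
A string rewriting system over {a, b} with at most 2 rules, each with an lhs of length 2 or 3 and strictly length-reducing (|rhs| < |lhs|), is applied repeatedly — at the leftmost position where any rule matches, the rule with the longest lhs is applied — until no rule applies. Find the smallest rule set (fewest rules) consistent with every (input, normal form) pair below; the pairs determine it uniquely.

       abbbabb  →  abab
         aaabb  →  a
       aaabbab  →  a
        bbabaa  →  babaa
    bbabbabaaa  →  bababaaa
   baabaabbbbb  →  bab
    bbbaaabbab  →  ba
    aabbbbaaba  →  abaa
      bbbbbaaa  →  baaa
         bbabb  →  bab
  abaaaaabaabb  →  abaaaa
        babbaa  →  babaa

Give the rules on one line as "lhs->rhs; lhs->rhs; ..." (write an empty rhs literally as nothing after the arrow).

aab->a; bb->b

  | abbbabb => abbabb => ababb => abab
  | aaabb => aab => a
  | aaabbab => aabab => aab => a
  | bbabaa => babaa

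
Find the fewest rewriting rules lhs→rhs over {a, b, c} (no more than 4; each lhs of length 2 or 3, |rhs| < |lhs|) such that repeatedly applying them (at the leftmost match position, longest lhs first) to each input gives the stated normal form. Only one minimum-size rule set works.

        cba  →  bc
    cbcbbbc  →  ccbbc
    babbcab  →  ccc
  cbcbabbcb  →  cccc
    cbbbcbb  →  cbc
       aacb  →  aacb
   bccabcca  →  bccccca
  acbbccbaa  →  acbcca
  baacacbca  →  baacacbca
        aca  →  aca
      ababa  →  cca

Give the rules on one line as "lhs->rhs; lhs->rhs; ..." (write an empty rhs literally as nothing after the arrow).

  | cba => bc
  | cbcbbbc => ccbbc
  | babbcab => bcbcab => ccab => ccc
  | cbcbabbcb => ccabbcb => cccbcb => cccc

ab->c; bcb->c; cba->bc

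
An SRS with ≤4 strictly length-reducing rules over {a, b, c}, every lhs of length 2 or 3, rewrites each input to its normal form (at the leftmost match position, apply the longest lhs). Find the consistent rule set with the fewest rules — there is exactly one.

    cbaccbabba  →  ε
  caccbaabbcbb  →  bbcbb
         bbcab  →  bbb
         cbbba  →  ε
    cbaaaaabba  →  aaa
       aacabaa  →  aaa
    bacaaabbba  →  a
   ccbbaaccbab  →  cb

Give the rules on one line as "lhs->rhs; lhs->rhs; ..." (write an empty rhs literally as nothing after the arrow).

  | cbaccbabba => caccbabba => ccbabba => ccabba => cbba => cba => ca => ε
  | caccbaabbcbb => ccbaabbcbb => ccaabbcbb => cabbcbb => bbcbb
  | bbcab => bbb
  | cbbba => cbba => cba => ca => ε

ab->; ba->a; ca->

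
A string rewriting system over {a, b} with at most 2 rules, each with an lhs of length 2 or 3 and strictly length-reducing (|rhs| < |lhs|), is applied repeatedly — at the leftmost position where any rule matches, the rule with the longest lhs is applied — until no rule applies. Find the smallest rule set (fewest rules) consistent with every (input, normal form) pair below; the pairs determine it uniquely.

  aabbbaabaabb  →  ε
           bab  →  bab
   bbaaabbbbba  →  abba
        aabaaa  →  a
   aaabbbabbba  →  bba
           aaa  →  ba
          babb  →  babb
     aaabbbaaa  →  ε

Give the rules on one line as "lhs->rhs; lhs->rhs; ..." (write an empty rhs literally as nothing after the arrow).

  | aabbbaabaabb => bbbbaabaabb => baabaabb => bbbaabb => aabb => bbb => ε
  | bab
  | bbaaabbbbba => bbbabbbbba => abbbbba => abba
  | aabaaa => bbaaa => bbba => a

aa->b; bbb->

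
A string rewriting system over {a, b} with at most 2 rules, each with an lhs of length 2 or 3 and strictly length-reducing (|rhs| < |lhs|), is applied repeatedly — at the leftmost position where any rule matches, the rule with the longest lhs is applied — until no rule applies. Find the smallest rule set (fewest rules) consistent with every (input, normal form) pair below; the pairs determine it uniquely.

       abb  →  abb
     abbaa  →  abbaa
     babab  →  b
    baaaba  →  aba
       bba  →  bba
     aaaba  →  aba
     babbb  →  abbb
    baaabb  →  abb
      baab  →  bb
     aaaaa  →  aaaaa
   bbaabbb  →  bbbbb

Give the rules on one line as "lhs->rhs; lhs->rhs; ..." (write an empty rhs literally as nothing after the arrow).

  | abb
  | abbaa
  | babab => abab => aab => b
  | baaaba => baba => aba

aab->b; bab->ab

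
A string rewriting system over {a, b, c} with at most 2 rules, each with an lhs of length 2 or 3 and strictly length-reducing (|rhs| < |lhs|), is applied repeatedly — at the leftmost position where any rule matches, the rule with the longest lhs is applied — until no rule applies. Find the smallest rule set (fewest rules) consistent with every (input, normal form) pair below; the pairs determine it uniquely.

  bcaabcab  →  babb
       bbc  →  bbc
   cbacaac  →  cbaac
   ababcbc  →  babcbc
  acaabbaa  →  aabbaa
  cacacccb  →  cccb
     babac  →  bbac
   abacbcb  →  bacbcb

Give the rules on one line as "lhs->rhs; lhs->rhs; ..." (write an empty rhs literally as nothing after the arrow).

aba->ba; ca->

  | bcaabcab => babcab => babb
  | bbc
  | cbacaac => cbaac
  | ababcbc => babcbc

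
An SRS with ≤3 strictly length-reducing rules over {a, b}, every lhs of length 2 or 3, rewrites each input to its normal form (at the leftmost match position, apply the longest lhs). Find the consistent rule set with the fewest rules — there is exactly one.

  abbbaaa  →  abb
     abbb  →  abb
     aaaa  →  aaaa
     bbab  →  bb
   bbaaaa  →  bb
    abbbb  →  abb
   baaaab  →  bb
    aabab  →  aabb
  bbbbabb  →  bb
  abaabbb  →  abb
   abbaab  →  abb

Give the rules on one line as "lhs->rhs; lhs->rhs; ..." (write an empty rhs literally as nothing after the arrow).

  | abbbaaa => abbaaa => abbaa => abba => abb
  | abbb => abb
  | aaaa
  | bbab => bbb => bb

ba->b; bbb->bb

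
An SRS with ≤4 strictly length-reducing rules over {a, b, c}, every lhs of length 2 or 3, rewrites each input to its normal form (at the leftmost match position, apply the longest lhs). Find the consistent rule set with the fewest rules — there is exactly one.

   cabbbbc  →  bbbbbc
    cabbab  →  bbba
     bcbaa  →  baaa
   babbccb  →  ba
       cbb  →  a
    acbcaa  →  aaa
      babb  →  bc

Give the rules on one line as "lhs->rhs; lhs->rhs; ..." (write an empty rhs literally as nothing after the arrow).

  | cabbbbc => bbbbbc
  | cabbab => bbbab => bbba
  | bcbaa => baaa
  | babbccb => bcccb => bcca => bcb => ba

ab->a; abb->c; ca->b; cb->a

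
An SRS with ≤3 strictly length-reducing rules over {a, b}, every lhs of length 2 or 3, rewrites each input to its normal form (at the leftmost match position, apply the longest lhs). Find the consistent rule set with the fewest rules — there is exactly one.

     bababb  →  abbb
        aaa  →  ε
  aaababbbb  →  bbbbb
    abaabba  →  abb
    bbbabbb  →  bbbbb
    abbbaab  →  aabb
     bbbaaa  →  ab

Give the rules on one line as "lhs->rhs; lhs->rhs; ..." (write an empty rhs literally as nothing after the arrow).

aaa->; ba->b; bba->ab

  | bababb => bbabb => abbb
  | aaa => ε
  | aaababbbb => babbbb => bbbbb
  | abaabba => ababba => abbba => abab => abb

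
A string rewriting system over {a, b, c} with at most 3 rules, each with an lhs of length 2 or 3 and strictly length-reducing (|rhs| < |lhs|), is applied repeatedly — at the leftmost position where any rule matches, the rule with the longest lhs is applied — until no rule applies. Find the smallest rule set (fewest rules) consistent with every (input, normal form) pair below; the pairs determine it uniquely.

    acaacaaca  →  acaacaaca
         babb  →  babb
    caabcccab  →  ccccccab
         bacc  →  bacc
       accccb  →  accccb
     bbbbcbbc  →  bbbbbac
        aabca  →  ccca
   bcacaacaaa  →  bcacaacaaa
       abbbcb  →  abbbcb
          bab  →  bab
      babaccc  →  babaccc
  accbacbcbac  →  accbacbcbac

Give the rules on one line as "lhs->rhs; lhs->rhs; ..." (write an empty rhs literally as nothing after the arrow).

  | acaacaaca
  | babb
  | caabcccab => ccccccab
  | bacc

aab->cc; cbb->ba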